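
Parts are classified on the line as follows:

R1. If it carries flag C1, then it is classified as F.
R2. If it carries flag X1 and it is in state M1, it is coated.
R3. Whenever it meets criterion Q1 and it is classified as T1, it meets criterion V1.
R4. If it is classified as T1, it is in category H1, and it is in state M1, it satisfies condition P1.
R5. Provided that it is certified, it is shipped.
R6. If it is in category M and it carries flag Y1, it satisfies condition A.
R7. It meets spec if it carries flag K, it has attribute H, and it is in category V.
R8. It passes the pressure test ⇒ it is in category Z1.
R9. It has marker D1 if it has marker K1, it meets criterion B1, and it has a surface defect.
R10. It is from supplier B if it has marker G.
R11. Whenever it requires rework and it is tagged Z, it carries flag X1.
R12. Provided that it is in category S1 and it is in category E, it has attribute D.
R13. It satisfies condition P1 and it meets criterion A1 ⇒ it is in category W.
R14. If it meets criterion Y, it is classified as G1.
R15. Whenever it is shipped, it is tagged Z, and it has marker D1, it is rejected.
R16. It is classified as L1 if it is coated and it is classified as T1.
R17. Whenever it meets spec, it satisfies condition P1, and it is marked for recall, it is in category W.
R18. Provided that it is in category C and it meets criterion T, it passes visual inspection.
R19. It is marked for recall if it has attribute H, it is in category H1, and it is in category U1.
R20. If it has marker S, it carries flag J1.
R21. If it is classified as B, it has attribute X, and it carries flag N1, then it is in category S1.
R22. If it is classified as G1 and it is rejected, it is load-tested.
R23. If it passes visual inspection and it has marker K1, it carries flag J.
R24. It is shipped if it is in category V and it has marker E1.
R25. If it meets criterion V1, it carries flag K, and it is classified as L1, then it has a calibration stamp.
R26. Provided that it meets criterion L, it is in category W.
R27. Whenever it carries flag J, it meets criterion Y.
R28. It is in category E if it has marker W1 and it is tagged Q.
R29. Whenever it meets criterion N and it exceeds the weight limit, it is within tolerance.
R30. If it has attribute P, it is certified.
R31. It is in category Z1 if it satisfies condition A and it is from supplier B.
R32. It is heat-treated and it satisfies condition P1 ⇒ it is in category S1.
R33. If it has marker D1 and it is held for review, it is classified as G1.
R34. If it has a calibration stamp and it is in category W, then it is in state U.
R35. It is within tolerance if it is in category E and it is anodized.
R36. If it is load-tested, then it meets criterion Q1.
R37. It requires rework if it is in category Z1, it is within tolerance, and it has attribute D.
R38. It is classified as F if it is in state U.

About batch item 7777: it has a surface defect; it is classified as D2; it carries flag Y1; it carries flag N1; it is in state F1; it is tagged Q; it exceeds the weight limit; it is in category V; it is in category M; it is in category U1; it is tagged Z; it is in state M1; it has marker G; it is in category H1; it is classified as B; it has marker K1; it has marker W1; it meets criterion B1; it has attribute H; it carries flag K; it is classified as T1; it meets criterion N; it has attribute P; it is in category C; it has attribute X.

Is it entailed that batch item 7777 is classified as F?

No

Forward chaining from the given facts derives: satisfies condition P1, satisfies condition A, meets spec, has marker D1, is from supplier B, is marked for recall, is in category S1, is in category E, is within tolerance, is certified, is in category Z1, is shipped, has attribute D, is rejected, is in category W, requires rework, carries flag X1, is coated, is classified as L1.
Rules concluding "it is classified as F": R1 needs "it carries flag C1"; R38 needs "it is in state U" — none of these are established.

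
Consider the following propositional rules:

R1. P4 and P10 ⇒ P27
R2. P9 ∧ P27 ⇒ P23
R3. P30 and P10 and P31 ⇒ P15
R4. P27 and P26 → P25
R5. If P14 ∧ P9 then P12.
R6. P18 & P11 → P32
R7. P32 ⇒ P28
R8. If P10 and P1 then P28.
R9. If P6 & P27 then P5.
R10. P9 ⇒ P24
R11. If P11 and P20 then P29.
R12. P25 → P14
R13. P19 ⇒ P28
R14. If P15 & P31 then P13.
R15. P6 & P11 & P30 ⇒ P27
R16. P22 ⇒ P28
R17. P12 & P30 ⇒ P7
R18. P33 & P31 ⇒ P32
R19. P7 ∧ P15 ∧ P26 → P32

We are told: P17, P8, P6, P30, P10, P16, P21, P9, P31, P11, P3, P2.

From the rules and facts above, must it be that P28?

No

Forward chaining from the given facts derives: P15, P24, P13, P27, P23, P5.
Rules concluding P28: R7 needs P32; R8 needs P1; R13 needs P19; R16 needs P22 — none of these are established.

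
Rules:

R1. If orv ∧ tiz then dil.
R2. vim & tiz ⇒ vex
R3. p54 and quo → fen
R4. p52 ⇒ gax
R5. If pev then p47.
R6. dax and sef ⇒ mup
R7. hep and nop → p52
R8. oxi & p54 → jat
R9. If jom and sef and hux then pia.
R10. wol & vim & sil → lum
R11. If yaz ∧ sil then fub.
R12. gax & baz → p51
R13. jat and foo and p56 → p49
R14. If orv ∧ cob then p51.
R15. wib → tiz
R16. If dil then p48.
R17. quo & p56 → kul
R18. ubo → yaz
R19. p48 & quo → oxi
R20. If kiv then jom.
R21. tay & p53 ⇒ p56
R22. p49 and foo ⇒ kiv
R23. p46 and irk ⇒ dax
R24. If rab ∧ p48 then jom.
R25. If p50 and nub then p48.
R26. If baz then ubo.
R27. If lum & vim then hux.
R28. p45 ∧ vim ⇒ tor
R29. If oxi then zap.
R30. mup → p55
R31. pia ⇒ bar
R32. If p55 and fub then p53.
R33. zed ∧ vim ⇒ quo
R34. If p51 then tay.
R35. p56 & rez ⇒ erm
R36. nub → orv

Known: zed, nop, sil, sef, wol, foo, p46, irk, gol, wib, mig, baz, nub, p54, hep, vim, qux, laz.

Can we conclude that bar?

Yes

p52  (by R7: hep, nop)
lum  (by R10: wol, vim, sil)
tiz  (by R15: wib)
dax  (by R23: p46, irk)
ubo  (by R26: baz)
hux  (by R27: lum, vim)
quo  (by R33: zed, vim)
orv  (by R36: nub)
dil  (by R1: orv, tiz)
gax  (by R4: p52)
mup  (by R6: dax, sef)
p51  (by R12: gax, baz)
p48  (by R16: dil)
yaz  (by R18: ubo)
oxi  (by R19: p48, quo)
p55  (by R30: mup)
tay  (by R34: p51)
jat  (by R8: oxi, p54)
fub  (by R11: yaz, sil)
p53  (by R32: p55, fub)
p56  (by R21: tay, p53)
p49  (by R13: jat, foo, p56)
kiv  (by R22: p49, foo)
jom  (by R20: kiv)
pia  (by R9: jom, sef, hux)
bar  (by R31: pia)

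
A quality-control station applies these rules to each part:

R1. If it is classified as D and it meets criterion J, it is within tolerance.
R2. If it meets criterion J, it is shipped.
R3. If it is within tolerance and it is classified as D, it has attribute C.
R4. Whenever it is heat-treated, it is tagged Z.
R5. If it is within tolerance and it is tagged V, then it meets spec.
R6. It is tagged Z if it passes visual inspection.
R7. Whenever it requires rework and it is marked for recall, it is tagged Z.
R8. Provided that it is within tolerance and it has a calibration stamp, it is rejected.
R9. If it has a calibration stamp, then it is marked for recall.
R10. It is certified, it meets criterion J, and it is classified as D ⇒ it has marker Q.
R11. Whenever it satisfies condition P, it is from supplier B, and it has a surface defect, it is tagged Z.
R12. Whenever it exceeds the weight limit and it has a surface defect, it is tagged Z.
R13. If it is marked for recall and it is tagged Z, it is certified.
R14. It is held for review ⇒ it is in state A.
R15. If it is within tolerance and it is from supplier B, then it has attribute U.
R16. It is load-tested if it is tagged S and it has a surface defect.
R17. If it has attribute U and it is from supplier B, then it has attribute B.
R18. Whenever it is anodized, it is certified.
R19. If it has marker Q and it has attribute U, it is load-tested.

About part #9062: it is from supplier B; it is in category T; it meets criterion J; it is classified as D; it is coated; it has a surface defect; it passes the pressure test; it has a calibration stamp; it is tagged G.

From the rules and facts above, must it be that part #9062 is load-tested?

Forward chaining from the given facts derives: is within tolerance, is shipped, has attribute C, is rejected, is marked for recall, has attribute U, has attribute B.
Rules concluding "it is load-tested": R16 needs "it is tagged S"; R19 needs "it has marker Q" — none of these are established.

No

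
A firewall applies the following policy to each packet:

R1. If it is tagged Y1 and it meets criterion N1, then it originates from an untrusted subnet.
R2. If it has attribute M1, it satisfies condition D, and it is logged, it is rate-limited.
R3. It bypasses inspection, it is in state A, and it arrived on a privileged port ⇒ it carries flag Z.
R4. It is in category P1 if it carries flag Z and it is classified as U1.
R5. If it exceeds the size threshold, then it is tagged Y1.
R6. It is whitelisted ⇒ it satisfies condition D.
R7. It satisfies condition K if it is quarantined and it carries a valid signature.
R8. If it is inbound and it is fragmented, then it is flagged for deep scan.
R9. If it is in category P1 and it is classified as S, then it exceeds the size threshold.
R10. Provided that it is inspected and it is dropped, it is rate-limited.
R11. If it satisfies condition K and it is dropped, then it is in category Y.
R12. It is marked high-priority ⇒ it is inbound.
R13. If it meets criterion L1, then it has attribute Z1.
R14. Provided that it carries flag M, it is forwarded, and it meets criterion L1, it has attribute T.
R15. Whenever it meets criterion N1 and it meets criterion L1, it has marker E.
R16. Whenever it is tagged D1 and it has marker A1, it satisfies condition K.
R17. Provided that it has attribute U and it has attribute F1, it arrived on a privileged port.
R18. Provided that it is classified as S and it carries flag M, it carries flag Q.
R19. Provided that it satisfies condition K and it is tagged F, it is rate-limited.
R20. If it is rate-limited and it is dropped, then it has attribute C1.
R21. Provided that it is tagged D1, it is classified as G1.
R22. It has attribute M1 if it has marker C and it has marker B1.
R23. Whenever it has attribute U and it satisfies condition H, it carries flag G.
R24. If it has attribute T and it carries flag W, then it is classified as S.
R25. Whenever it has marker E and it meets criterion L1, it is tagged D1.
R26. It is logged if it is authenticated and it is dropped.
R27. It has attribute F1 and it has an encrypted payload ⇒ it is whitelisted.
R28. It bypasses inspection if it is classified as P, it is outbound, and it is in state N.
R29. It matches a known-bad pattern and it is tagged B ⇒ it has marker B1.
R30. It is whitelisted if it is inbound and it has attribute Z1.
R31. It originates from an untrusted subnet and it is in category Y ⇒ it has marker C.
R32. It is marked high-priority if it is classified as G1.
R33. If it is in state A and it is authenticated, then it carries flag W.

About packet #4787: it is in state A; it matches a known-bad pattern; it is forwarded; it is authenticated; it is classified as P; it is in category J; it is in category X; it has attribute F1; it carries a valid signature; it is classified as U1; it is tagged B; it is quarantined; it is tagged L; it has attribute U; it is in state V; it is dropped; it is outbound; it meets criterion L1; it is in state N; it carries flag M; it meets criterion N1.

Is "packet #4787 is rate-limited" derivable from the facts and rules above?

Yes

By R7 (it is quarantined, it carries a valid signature): it satisfies condition K.
By R11 (it satisfies condition K, it is dropped): it is in category Y.
By R13 (it meets criterion L1): it has attribute Z1.
By R14 (it carries flag M, it is forwarded, it meets criterion L1): it has attribute T.
By R15 (it meets criterion N1, it meets criterion L1): it has marker E.
By R17 (it has attribute U, it has attribute F1): it arrived on a privileged port.
By R25 (it has marker E, it meets criterion L1): it is tagged D1.
By R26 (it is authenticated, it is dropped): it is logged.
By R28 (it is classified as P, it is outbound, it is in state N): it bypasses inspection.
By R29 (it matches a known-bad pattern, it is tagged B): it has marker B1.
By R33 (it is in state A, it is authenticated): it carries flag W.
By R3 (it bypasses inspection, it is in state A, it arrived on a privileged port): it carries flag Z.
By R4 (it carries flag Z, it is classified as U1): it is in category P1.
By R21 (it is tagged D1): it is classified as G1.
By R24 (it has attribute T, it carries flag W): it is classified as S.
By R32 (it is classified as G1): it is marked high-priority.
By R9 (it is in category P1, it is classified as S): it exceeds the size threshold.
By R12 (it is marked high-priority): it is inbound.
By R30 (it is inbound, it has attribute Z1): it is whitelisted.
By R5 (it exceeds the size threshold): it is tagged Y1.
By R6 (it is whitelisted): it satisfies condition D.
By R1 (it is tagged Y1, it meets criterion N1): it originates from an untrusted subnet.
By R31 (it originates from an untrusted subnet, it is in category Y): it has marker C.
By R22 (it has marker C, it has marker B1): it has attribute M1.
By R2 (it has attribute M1, it satisfies condition D, it is logged): it is rate-limited.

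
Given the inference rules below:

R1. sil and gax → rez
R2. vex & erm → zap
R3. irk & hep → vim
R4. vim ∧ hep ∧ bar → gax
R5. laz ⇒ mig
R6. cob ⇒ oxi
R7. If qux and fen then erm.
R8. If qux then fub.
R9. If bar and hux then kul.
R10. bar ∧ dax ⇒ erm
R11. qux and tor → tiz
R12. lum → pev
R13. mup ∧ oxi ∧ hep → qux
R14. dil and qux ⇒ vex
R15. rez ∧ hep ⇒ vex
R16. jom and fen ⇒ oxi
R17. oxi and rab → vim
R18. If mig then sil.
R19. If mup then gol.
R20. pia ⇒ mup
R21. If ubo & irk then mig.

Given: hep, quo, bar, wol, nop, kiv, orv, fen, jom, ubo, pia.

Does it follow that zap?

No

Forward chaining from the given facts derives: oxi, mup, qux, gol, erm, fub.
The only rule concluding zap is R2, which needs vex; that is never established.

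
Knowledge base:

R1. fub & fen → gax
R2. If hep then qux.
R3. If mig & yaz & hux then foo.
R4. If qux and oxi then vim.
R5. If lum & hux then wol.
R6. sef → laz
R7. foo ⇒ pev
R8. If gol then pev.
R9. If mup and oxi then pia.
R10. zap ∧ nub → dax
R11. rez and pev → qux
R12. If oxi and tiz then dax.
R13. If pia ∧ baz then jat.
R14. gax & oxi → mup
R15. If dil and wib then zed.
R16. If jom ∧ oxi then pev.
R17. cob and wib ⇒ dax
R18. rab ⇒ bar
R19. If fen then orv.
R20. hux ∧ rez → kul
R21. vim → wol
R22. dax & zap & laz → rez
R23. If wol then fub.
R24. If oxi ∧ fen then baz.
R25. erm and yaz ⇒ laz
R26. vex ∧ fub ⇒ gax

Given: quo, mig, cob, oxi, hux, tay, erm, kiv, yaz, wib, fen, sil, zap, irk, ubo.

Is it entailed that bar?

Forward chaining from the given facts derives: foo, pev, dax, orv, baz, laz, rez, qux, kul, vim, wol, fub, gax, mup, pia, jat.
The only rule concluding bar is R18, which needs rab; that is never established.

No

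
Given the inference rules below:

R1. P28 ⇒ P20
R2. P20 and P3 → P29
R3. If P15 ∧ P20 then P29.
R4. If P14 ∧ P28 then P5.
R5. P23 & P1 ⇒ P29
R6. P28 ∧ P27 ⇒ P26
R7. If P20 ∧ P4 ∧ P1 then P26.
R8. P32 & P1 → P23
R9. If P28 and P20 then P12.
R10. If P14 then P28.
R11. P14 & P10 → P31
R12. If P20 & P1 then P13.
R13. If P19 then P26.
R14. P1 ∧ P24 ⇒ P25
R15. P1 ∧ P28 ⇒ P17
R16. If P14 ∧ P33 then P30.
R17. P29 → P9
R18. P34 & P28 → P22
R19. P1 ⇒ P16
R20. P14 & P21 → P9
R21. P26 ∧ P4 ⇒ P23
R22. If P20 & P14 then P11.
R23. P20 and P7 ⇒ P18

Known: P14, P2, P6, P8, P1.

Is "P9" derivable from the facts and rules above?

Forward chaining from the given facts derives: P28, P17, P16, P20, P5, P12, P13, P11.
Rules concluding P9: R17 needs P29; R20 needs P21 — none of these are established.

No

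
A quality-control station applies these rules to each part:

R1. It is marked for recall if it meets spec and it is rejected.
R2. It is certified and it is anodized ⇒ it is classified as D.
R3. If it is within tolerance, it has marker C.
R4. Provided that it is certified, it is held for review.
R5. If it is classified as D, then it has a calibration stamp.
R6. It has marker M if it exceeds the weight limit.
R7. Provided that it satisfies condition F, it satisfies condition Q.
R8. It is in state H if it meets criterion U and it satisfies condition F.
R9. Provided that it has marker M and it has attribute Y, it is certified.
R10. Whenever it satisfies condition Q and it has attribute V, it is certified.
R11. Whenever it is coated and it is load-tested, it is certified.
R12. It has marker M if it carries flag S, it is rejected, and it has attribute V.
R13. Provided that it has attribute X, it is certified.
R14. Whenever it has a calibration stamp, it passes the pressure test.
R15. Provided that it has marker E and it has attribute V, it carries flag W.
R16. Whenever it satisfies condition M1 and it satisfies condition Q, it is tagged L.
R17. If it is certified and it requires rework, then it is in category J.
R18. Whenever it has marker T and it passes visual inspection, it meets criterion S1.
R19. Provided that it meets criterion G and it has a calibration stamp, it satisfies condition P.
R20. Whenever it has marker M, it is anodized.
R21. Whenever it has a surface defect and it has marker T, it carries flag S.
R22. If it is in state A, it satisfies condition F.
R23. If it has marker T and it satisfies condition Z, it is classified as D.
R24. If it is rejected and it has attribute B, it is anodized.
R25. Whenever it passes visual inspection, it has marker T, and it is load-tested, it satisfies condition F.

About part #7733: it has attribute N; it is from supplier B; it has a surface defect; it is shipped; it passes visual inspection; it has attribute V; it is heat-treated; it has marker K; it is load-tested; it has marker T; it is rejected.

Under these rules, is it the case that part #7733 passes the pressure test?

By R21 (it has a surface defect, it has marker T): it carries flag S.
By R25 (it passes visual inspection, it has marker T, it is load-tested): it satisfies condition F.
By R7 (it satisfies condition F): it satisfies condition Q.
By R10 (it satisfies condition Q, it has attribute V): it is certified.
By R12 (it carries flag S, it is rejected, it has attribute V): it has marker M.
By R20 (it has marker M): it is anodized.
By R2 (it is certified, it is anodized): it is classified as D.
By R5 (it is classified as D): it has a calibration stamp.
By R14 (it has a calibration stamp): it passes the pressure test.

Yes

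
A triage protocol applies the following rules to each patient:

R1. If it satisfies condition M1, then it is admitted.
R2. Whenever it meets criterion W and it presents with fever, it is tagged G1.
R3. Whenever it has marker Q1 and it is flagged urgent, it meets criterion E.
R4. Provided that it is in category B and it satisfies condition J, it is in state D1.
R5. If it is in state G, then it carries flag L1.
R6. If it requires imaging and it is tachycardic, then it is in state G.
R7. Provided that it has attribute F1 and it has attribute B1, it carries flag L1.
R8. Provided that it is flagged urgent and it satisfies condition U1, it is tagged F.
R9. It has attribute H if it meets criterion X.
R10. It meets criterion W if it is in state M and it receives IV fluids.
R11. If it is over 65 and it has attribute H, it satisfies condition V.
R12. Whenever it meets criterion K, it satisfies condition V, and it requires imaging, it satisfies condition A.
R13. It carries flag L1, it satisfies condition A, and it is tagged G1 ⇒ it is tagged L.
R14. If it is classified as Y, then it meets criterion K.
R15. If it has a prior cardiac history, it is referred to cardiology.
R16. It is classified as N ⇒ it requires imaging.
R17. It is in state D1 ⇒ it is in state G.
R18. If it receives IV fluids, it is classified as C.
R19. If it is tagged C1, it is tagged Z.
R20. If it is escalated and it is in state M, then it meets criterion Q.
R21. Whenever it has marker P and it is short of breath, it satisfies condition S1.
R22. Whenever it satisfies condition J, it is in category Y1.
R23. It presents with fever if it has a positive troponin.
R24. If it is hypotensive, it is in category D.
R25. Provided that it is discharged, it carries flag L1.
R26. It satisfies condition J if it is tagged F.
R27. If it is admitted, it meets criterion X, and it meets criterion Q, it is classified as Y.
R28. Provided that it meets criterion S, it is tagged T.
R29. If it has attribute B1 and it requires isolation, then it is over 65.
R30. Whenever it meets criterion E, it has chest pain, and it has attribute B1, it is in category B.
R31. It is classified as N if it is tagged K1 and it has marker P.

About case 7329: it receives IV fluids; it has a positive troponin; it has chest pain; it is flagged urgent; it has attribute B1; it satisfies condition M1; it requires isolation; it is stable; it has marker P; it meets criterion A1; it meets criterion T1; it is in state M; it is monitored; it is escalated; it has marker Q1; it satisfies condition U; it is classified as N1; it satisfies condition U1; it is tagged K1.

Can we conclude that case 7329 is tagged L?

Forward chaining from the given facts derives: is admitted, meets criterion E, is tagged F, meets criterion W, is classified as C, meets criterion Q, presents with fever, satisfies condition J, is over 65, is in category B, is classified as N, is tagged G1, is in state D1, requires imaging, is in state G, is in category Y1, carries flag L1.
The only rule concluding "it is tagged L" is R13, which needs "it satisfies condition A"; that is never established.

No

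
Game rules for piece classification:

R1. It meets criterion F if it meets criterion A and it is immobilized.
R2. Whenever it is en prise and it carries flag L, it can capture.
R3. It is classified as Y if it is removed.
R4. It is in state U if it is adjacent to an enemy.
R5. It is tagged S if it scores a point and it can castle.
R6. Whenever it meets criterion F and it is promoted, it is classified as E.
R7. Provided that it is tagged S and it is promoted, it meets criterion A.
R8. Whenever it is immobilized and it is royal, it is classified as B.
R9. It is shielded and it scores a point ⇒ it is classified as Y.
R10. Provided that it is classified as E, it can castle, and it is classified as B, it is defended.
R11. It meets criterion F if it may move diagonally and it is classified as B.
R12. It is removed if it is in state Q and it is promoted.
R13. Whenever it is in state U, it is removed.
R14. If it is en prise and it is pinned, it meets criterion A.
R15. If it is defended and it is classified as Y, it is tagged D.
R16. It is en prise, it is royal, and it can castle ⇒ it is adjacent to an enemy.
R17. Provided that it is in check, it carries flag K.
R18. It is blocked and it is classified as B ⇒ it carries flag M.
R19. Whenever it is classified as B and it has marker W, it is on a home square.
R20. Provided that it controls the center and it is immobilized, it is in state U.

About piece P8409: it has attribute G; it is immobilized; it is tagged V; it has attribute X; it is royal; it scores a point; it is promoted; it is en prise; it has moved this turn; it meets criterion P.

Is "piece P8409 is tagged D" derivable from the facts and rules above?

No

Forward chaining from the given facts derives: is classified as B.
The only rule concluding "it is tagged D" is R15, which needs "it is defended"; that is never established.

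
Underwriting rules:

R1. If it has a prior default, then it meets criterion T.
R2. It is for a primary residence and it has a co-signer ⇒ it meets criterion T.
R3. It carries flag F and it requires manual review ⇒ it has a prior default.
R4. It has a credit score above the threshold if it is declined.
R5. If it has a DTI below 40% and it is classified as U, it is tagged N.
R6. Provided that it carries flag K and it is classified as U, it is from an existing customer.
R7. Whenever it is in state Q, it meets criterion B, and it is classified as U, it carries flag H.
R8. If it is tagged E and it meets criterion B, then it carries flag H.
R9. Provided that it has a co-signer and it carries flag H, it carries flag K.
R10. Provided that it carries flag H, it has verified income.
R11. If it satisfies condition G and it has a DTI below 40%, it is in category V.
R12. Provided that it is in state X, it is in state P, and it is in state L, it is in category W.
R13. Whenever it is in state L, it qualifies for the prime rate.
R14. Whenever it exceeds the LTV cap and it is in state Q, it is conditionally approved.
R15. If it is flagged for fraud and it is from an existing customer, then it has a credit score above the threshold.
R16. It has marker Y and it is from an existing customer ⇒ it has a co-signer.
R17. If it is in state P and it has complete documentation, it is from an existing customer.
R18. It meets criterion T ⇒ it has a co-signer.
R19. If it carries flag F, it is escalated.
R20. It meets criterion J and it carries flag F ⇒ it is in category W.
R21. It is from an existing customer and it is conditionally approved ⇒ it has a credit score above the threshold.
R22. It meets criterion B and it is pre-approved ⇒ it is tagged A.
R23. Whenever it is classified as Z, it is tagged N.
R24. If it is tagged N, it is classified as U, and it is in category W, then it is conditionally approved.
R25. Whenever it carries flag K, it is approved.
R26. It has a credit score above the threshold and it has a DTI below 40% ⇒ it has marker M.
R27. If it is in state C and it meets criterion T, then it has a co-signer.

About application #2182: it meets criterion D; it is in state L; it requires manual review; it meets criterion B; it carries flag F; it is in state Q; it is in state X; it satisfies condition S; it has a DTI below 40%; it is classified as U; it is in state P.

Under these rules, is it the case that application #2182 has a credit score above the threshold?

Yes

By R3 (it carries flag F, it requires manual review): it has a prior default.
By R5 (it has a DTI below 40%, it is classified as U): it is tagged N.
By R7 (it is in state Q, it meets criterion B, it is classified as U): it carries flag H.
By R12 (it is in state X, it is in state P, it is in state L): it is in category W.
By R24 (it is tagged N, it is classified as U, it is in category W): it is conditionally approved.
By R1 (it has a prior default): it meets criterion T.
By R18 (it meets criterion T): it has a co-signer.
By R9 (it has a co-signer, it carries flag H): it carries flag K.
By R6 (it carries flag K, it is classified as U): it is from an existing customer.
By R21 (it is from an existing customer, it is conditionally approved): it has a credit score above the threshold.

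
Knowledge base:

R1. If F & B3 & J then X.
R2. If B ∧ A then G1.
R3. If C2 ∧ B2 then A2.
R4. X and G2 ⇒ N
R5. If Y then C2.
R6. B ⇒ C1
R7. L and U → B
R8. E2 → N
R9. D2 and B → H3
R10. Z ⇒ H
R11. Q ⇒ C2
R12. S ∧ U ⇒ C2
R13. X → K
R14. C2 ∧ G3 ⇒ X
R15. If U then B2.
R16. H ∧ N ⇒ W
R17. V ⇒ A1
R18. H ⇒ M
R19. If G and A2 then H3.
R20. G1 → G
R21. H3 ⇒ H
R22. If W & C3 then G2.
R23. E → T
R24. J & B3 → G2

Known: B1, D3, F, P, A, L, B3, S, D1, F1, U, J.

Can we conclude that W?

X  (by R1: F, B3, J)
B  (by R7: L, U)
C2  (by R12: S, U)
B2  (by R15: U)
G2  (by R24: J, B3)
G1  (by R2: B, A)
A2  (by R3: C2, B2)
N  (by R4: X, G2)
G  (by R20: G1)
H3  (by R19: G, A2)
H  (by R21: H3)
W  (by R16: H, N)

Yes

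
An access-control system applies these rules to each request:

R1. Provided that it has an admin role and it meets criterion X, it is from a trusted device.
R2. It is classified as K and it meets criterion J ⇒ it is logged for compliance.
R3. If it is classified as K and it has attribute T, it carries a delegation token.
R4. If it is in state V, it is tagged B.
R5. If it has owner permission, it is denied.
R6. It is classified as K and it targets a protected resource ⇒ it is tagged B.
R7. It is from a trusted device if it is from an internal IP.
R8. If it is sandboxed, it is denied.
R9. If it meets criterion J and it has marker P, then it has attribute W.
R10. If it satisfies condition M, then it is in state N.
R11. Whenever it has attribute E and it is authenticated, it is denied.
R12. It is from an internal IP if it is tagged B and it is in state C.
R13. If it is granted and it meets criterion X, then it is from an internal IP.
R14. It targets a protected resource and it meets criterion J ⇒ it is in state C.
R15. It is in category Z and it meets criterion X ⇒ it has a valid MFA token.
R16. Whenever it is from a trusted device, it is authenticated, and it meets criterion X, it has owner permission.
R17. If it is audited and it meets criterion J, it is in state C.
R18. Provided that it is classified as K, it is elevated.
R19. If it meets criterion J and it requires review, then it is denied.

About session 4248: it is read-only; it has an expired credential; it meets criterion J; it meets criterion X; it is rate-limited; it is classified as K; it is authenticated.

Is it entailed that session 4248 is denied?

Forward chaining from the given facts derives: is logged for compliance, is elevated.
Rules concluding "it is denied": R5 needs "it has owner permission"; R8 needs "it is sandboxed"; R11 needs "it has attribute E"; R19 needs "it requires review" — none of these are established.

No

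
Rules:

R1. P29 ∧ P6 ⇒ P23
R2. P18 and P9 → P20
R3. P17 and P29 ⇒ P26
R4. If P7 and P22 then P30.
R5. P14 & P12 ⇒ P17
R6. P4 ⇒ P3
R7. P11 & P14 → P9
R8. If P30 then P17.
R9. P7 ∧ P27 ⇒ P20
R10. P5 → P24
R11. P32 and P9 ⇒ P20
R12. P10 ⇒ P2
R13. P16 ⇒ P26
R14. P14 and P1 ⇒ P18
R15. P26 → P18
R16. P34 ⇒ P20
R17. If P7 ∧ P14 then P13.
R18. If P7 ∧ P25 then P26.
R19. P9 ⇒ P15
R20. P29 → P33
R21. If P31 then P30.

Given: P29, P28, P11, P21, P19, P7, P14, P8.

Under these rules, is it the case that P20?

Forward chaining from the given facts derives: P9, P13, P15, P33.
Rules concluding P20: R2 needs P18; R9 needs P27; R11 needs P32; R16 needs P34 — none of these are established.

No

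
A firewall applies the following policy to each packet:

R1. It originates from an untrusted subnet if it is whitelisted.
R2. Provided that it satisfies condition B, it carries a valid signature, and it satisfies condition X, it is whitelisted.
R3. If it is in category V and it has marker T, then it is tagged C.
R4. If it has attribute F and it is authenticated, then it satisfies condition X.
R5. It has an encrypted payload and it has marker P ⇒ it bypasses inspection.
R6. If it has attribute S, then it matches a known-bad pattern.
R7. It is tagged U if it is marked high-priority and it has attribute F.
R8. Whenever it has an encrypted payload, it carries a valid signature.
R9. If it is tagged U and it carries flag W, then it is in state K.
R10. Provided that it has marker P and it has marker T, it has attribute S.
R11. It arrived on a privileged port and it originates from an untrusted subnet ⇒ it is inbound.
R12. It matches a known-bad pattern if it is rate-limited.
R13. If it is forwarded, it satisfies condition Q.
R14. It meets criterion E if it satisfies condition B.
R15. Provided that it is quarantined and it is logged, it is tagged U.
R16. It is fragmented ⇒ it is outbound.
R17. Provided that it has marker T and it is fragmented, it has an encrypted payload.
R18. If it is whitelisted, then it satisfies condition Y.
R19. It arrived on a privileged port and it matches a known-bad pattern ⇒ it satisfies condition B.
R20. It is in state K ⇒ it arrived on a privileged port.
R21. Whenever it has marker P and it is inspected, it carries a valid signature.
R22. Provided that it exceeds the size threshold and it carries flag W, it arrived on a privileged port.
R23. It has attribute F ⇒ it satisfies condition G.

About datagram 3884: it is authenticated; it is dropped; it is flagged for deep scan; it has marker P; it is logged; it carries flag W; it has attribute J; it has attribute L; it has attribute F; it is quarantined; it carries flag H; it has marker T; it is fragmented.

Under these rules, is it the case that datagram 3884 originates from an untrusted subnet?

Yes

By R4 (it has attribute F, it is authenticated): it satisfies condition X.
By R10 (it has marker P, it has marker T): it has attribute S.
By R15 (it is quarantined, it is logged): it is tagged U.
By R17 (it has marker T, it is fragmented): it has an encrypted payload.
By R6 (it has attribute S): it matches a known-bad pattern.
By R8 (it has an encrypted payload): it carries a valid signature.
By R9 (it is tagged U, it carries flag W): it is in state K.
By R20 (it is in state K): it arrived on a privileged port.
By R19 (it arrived on a privileged port, it matches a known-bad pattern): it satisfies condition B.
By R2 (it satisfies condition B, it carries a valid signature, it satisfies condition X): it is whitelisted.
By R1 (it is whitelisted): it originates from an untrusted subnet.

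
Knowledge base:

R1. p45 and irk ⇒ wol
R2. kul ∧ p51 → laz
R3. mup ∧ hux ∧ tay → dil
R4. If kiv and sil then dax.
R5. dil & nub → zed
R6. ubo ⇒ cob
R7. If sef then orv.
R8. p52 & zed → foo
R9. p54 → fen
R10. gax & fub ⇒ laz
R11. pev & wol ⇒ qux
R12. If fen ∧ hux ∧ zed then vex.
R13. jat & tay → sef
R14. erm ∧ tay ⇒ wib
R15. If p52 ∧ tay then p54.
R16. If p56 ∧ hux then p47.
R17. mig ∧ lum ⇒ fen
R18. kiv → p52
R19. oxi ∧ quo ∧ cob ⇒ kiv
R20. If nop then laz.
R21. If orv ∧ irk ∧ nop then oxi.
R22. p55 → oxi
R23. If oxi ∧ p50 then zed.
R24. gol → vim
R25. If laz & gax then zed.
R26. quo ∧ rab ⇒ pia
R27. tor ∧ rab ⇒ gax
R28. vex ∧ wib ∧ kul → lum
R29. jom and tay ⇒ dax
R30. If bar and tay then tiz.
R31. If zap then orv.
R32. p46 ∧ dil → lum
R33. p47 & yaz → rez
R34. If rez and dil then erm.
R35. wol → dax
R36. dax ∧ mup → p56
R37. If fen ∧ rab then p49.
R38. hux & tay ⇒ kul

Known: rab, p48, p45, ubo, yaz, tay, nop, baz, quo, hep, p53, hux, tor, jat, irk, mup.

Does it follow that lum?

Yes

wol  (by R1: p45, irk)
dil  (by R3: mup, hux, tay)
cob  (by R6: ubo)
sef  (by R13: jat, tay)
laz  (by R20: nop)
gax  (by R27: tor, rab)
dax  (by R35: wol)
p56  (by R36: dax, mup)
kul  (by R38: hux, tay)
orv  (by R7: sef)
p47  (by R16: p56, hux)
oxi  (by R21: orv, irk, nop)
zed  (by R25: laz, gax)
rez  (by R33: p47, yaz)
erm  (by R34: rez, dil)
wib  (by R14: erm, tay)
kiv  (by R19: oxi, quo, cob)
p52  (by R18: kiv)
p54  (by R15: p52, tay)
fen  (by R9: p54)
vex  (by R12: fen, hux, zed)
lum  (by R28: vex, wib, kul)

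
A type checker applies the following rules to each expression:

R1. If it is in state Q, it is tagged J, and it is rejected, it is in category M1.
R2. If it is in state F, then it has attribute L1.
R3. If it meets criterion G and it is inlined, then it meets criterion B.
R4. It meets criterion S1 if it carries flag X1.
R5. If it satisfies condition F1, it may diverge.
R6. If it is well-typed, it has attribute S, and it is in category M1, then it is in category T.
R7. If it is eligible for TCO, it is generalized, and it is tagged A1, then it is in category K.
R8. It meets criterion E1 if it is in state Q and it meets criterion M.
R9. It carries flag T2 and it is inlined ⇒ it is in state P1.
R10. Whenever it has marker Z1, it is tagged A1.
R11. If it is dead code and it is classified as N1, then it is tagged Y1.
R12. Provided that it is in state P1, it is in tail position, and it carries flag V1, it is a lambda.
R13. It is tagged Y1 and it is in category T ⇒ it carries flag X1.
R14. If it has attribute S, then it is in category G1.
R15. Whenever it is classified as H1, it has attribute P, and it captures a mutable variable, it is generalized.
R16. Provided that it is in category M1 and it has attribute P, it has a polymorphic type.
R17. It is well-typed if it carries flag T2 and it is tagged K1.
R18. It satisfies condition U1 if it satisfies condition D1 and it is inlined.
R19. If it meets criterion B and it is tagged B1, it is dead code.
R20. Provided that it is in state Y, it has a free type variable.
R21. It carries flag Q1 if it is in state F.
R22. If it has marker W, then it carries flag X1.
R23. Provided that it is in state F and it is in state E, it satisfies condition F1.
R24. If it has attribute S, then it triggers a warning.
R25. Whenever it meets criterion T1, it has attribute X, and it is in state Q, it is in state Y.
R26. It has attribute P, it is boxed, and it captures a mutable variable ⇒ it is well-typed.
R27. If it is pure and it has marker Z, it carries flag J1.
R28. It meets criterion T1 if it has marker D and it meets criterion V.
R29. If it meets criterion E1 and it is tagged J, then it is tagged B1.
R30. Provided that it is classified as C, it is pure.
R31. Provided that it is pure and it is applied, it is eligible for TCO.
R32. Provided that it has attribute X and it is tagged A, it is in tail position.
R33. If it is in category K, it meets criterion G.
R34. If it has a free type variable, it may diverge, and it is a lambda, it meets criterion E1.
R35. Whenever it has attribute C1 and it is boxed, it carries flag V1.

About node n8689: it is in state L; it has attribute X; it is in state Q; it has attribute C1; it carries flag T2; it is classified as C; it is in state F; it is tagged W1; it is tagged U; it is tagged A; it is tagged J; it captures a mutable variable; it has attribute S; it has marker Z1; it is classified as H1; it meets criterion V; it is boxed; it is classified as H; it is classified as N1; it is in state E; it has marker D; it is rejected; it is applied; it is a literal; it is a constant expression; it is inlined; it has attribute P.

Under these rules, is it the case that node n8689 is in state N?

Forward chaining from the given facts derives: is in category M1, has attribute L1, is in state P1, is tagged A1, is in category G1, is generalized, has a polymorphic type, carries flag Q1, satisfies condition F1, triggers a warning, is well-typed, meets criterion T1, is pure, is eligible for TCO, is in tail position, carries flag V1, may diverge, is in category T, is in category K, is a lambda, is in state Y, meets criterion G, meets criterion B, has a free type variable, meets criterion E1, is tagged B1, is dead code, is tagged Y1, carries flag X1, meets criterion S1.
No rule has "it is in state N" as its conclusion, and it is not among the given facts.

No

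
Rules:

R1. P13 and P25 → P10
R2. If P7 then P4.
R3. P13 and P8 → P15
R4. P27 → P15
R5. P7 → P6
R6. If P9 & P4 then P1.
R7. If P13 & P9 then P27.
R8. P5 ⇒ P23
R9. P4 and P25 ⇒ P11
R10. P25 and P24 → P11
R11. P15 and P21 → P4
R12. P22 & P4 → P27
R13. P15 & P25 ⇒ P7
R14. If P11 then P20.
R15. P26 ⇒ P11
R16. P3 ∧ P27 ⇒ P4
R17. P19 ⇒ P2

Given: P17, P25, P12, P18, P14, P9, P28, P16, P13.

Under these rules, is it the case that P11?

P27  (by R7: P13, P9)
P15  (by R4: P27)
P7  (by R13: P15, P25)
P4  (by R2: P7)
P11  (by R9: P4, P25)

Yes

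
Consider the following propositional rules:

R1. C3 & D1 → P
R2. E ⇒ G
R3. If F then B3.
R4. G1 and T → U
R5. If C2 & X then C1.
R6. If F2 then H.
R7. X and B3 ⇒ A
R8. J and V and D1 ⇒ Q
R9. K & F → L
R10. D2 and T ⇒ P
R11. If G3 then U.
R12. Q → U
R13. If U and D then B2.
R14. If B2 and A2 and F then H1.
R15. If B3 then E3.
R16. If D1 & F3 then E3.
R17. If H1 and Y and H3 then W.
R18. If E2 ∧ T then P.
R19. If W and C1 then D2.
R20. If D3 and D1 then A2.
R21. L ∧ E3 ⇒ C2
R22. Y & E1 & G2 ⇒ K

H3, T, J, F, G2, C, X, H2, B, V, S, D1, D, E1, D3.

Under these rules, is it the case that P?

No

Forward chaining from the given facts derives: B3, A, Q, U, B2, E3, A2, H1.
Rules concluding P: R1 needs C3; R10 needs D2; R18 needs E2 — none of these are established.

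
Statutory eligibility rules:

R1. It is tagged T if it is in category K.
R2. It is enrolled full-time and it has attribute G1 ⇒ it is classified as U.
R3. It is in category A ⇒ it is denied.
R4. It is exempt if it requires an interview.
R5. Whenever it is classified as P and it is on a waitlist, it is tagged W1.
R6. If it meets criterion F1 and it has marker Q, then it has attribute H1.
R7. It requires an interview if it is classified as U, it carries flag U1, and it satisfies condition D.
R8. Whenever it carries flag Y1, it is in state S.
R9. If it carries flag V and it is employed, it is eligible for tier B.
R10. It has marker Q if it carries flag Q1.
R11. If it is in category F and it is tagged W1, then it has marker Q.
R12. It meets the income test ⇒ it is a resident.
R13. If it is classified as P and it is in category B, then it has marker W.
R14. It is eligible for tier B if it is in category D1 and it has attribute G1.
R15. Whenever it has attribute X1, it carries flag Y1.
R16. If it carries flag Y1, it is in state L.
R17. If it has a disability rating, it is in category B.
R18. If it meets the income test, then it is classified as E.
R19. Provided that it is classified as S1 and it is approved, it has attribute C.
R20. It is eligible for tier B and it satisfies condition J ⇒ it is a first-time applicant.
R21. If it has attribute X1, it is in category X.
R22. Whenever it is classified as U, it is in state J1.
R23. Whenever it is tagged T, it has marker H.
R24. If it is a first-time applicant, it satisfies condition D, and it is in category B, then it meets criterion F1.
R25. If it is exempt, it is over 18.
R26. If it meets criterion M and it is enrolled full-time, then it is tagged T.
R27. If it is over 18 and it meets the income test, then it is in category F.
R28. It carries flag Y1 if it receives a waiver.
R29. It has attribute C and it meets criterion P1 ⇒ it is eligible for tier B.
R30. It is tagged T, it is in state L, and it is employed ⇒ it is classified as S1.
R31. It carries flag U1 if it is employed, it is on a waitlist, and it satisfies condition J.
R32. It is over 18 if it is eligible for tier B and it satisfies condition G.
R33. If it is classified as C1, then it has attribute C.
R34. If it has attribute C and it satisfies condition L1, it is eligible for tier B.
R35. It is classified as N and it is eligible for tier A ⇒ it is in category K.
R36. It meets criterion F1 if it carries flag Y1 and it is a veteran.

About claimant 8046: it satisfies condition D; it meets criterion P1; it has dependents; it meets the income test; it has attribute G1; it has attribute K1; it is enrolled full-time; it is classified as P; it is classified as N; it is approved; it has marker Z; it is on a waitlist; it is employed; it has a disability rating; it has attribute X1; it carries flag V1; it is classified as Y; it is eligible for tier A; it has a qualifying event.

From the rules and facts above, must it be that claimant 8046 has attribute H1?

Forward chaining from the given facts derives: is classified as U, is tagged W1, is a resident, carries flag Y1, is in state L, is in category B, is classified as E, is in category X, is in state J1, is in category K, is tagged T, is in state S, has marker W, has marker H, is classified as S1, has attribute C, is eligible for tier B.
The only rule concluding "it has attribute H1" is R6, which needs "it meets criterion F1"; that is never established.

No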